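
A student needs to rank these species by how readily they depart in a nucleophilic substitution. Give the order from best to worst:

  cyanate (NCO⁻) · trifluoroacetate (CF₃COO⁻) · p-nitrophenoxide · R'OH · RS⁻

R'OH > trifluoroacetate (CF₃COO⁻) > cyanate (NCO⁻) > p-nitrophenoxide > RS⁻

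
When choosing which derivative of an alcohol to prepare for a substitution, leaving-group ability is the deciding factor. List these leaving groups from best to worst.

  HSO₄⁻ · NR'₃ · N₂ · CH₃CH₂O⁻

N₂ > HSO₄⁻ > NR'₃ > CH₃CH₂O⁻

A good leaving group is a weak base: the lower the pKₐ of its conjugate acid, the more readily it departs.
N₂: no meaningful conjugate acid; N₂ departs as an exceptionally stable neutral molecule
HSO₄⁻: pKₐ(H₂SO₄) ≈ -3 — conjugate base of a strong mineral acid
NR'₃: pKₐ(R'₃NH⁺) ≈ 10.7 — neutral but still a fairly strong base; Hofmann-elimination LG
CH₃CH₂O⁻: pKₐ(CH₃CH₂OH) ≈ 16 — strong base; alkoxides do not leave unassisted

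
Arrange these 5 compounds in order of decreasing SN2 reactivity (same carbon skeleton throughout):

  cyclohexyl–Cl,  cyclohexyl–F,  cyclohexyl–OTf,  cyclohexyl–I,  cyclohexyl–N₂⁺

Same R in every case — rank the leaving groups.
The more stable X⁻ (or X) is on its own — i.e. the weaker a base it is — the better a leaving group it makes.
cyclohexyl–N₂⁺ loses N₂: no meaningful conjugate acid; N₂ departs as an exceptionally stable neutral molecule
cyclohexyl–OTf loses OTf⁻: pKₐ(CF₃SO₃H (triflic acid)) ≈ -14
cyclohexyl–I loses I⁻: pKₐ(HI) ≈ -10
cyclohexyl–Cl loses Cl⁻: pKₐ(HCl) ≈ -7
cyclohexyl–F loses F⁻: pKₐ(HF) ≈ 3.2

cyclohexyl–N₂⁺ > cyclohexyl–OTf > cyclohexyl–I > cyclohexyl–Cl > cyclohexyl–F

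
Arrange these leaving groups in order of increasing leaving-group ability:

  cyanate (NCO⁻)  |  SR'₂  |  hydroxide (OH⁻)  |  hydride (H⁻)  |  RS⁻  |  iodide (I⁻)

hydride (H⁻) < hydroxide (OH⁻) < RS⁻ < cyanate (NCO⁻) < SR'₂ < iodide (I⁻)

iodide (I⁻): pKₐ(HI) ≈ -10
SR'₂: pKₐ(R'₂SH⁺) ≈ -7 — neutral; leaves from a sulfonium salt (R–SR'₂⁺)
cyanate (NCO⁻): pKₐ(HOCN) ≈ 3.5
RS⁻: pKₐ(RSH (a thiol)) ≈ 10.5 — moderately basic; rarely leaves without activation
hydroxide (OH⁻): pKₐ(H₂O) ≈ 15.7 — strong base; essentially never leaves without prior activation
hydride (H⁻): pKₐ(H₂) ≈ 36 — extremely strong base; leaves only in special hydride-transfer contexts
Reversing gives the worst-to-best order requested.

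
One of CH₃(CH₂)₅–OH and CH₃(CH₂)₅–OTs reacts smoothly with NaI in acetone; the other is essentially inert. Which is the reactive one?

From CH₃(CH₂)₅–OH the departing group would be OH⁻ (pKₐ(H₂O) ≈ 15.7). Strong base; essentially never leaves without prior activation.
From CH₃(CH₂)₅–OTs the leaving group is OTs⁻ (pKₐ(p-CH₃C₆H₄SO₃H (TsOH)) ≈ -2.8). Resonance-delocalised arenesulfonate.
(In practice CH₃(CH₂)₅–OTs is made from CH₃(CH₂)₅–OH by treatment with TsCl / pyridine, converting the hydroxyl into a tosylate.)

CH₃(CH₂)₅–OTs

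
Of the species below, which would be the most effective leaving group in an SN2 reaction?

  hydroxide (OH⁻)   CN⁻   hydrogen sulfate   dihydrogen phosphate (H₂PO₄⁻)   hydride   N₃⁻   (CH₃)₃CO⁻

Leaving-group ability tracks the stability of the departed species; conjugate-acid pKₐ is the usual yardstick (lower pKₐ → better LG).
hydrogen sulfate: pKₐ(H₂SO₄) ≈ -3
dihydrogen phosphate (H₂PO₄⁻): pKₐ(H₃PO₄) ≈ 2.1
N₃⁻: pKₐ(HN₃) ≈ 4.7
CN⁻: pKₐ(HCN) ≈ 9.2
hydroxide (OH⁻): pKₐ(H₂O) ≈ 15.7
(CH₃)₃CO⁻: pKₐ(t-BuOH) ≈ 18
hydride: pKₐ(H₂) ≈ 36

hydrogen sulfate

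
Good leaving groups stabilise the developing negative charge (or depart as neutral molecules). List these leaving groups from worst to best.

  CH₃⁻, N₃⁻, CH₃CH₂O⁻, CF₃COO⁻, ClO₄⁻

CH₃⁻ < CH₃CH₂O⁻ < N₃⁻ < CF₃COO⁻ < ClO₄⁻

ClO₄⁻: pKₐ(HClO₄) ≈ -10
CF₃COO⁻: pKₐ(CF₃COOH) ≈ 0.2
N₃⁻: pKₐ(HN₃) ≈ 4.7
CH₃CH₂O⁻: pKₐ(CH₃CH₂OH) ≈ 16
CH₃⁻: pKₐ(CH₄) ≈ 48
The question asks for worst first, so the sequence is read in increasing leaving-group ability.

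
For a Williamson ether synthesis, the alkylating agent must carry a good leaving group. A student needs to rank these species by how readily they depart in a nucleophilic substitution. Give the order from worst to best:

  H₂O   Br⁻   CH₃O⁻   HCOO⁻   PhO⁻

CH₃O⁻ < PhO⁻ < HCOO⁻ < H₂O < Br⁻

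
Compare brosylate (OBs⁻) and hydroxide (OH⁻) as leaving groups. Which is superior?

brosylate (OBs⁻)

brosylate (OBs⁻) is the better leaving group.
pKₐ(p-BrC₆H₄SO₃H) ≈ -2.8 versus pKₐ(H₂O) ≈ 15.7: brosylate (OBs⁻) is the much weaker base.
Arenesulfonate with a p-bromo substituent.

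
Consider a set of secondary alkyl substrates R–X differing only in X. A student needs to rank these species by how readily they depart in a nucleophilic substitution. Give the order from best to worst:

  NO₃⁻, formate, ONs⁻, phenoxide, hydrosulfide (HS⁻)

ONs⁻ > NO₃⁻ > formate > hydrosulfide (HS⁻) > phenoxide

ONs⁻: pKₐ(p-O₂NC₆H₄SO₃H) ≈ -3.5 — p-nitro group further stabilises the sulfonate
NO₃⁻: pKₐ(HNO₃) ≈ -1.3
formate: pKₐ(HCOOH) ≈ 3.8
hydrosulfide (HS⁻): pKₐ(H₂S) ≈ 7 — larger and more polarisable than the oxygen analogue
phenoxide: pKₐ(C₆H₅OH (phenol)) ≈ 10 — resonance into the ring helps, but still a poor LG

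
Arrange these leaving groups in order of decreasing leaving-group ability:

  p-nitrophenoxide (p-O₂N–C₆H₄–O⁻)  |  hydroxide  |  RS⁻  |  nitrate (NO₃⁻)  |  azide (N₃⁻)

Rank by basicity of the departing species: weakest base leaves most easily.
nitrate (NO₃⁻): pKₐ(HNO₃) ≈ -1.3 — resonance-delocalised over three oxygens
azide (N₃⁻): pKₐ(HN₃) ≈ 4.7
p-nitrophenoxide (p-O₂N–C₆H₄–O⁻): pKₐ(p-nitrophenol) ≈ 7.2 — nitro group delocalises the charge; the classic chromogenic LG
RS⁻: pKₐ(RSH (a thiol)) ≈ 10.5
hydroxide: pKₐ(H₂O) ≈ 15.7

nitrate (NO₃⁻) > azide (N₃⁻) > p-nitrophenoxide (p-O₂N–C₆H₄–O⁻) > RS⁻ > hydroxide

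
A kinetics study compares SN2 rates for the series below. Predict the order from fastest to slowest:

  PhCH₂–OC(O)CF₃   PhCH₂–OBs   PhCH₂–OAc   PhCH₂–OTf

The skeletons are identical, so relative rate is governed entirely by leaving-group ability.
A good leaving group is a weak base: the lower the pKₐ of its conjugate acid, the more readily it departs.
PhCH₂–OTf loses OTf⁻: pKₐ(CF₃SO₃H (triflic acid)) ≈ -14
PhCH₂–OBs loses OBs⁻: pKₐ(p-BrC₆H₄SO₃H) ≈ -2.8
PhCH₂–OC(O)CF₃ loses CF₃COO⁻: pKₐ(CF₃COOH) ≈ 0.2
PhCH₂–OAc loses AcO⁻: pKₐ(CH₃COOH) ≈ 4.8

PhCH₂–OTf > PhCH₂–OBs > PhCH₂–OC(O)CF₃ > PhCH₂–OAc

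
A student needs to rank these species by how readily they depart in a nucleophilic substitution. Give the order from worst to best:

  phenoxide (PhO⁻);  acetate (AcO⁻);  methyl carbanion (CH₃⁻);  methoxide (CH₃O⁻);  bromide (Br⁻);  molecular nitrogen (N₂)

methyl carbanion (CH₃⁻) < methoxide (CH₃O⁻) < phenoxide (PhO⁻) < acetate (AcO⁻) < bromide (Br⁻) < molecular nitrogen (N₂)

molecular nitrogen (N₂): no meaningful conjugate acid; N₂ departs as an exceptionally stable neutral molecule
bromide (Br⁻): pKₐ(HBr) ≈ -9
acetate (AcO⁻): pKₐ(CH₃COOH) ≈ 4.8
phenoxide (PhO⁻): pKₐ(C₆H₅OH (phenol)) ≈ 10
methoxide (CH₃O⁻): pKₐ(CH₃OH) ≈ 15.5
methyl carbanion (CH₃⁻): pKₐ(CH₄) ≈ 48
The question asks for worst first, so the sequence is read in increasing leaving-group ability.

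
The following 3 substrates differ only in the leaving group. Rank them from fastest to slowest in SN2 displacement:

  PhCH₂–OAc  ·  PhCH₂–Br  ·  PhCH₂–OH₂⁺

PhCH₂–Br > PhCH₂–OH₂⁺ > PhCH₂–OAc

Same R in every case — rank the leaving groups.
Rank by basicity of the departing species: weakest base leaves most easily.
PhCH₂–Br loses Br⁻: pKₐ(HBr) ≈ -9
PhCH₂–OH₂⁺ loses H₂O: pKₐ(H₃O⁺) ≈ -1.7
PhCH₂–OAc loses AcO⁻: pKₐ(CH₃COOH) ≈ 4.8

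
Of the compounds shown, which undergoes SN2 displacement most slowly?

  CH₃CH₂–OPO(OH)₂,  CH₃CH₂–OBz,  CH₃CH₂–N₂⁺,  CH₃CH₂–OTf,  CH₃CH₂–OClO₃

CH₃CH₂–OBz

The skeletons are identical, so relative rate is governed entirely by leaving-group ability.
The more stable X⁻ (or X) is on its own — i.e. the weaker a base it is — the better a leaving group it makes.
CH₃CH₂–N₂⁺ loses N₂: no meaningful conjugate acid; N₂ departs as an exceptionally stable neutral molecule
CH₃CH₂–OTf loses OTf⁻: pKₐ(CF₃SO₃H (triflic acid)) ≈ -14
CH₃CH₂–OClO₃ loses ClO₄⁻: pKₐ(HClO₄) ≈ -10
CH₃CH₂–OPO(OH)₂ loses H₂PO₄⁻: pKₐ(H₃PO₄) ≈ 2.1
CH₃CH₂–OBz loses PhCOO⁻: pKₐ(C₆H₅COOH) ≈ 4.2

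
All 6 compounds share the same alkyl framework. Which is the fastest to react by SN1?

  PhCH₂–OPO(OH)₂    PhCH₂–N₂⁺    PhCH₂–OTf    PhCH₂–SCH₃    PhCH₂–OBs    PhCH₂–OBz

PhCH₂–N₂⁺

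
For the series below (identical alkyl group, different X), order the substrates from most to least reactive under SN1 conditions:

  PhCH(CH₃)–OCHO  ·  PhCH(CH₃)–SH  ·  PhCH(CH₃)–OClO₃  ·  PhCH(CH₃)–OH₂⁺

PhCH(CH₃)–OClO₃ > PhCH(CH₃)–OH₂⁺ > PhCH(CH₃)–OCHO > PhCH(CH₃)–SH

Identical carbon frameworks mean the comparison reduces to leaving-group quality.
A good leaving group is a weak base: the lower the pKₐ of its conjugate acid, the more readily it departs.
PhCH(CH₃)–OClO₃ loses ClO₄⁻: pKₐ(HClO₄) ≈ -10
PhCH(CH₃)–OH₂⁺ loses H₂O: pKₐ(H₃O⁺) ≈ -1.7
PhCH(CH₃)–OCHO loses HCOO⁻: pKₐ(HCOOH) ≈ 3.8
PhCH(CH₃)–SH loses HS⁻: pKₐ(H₂S) ≈ 7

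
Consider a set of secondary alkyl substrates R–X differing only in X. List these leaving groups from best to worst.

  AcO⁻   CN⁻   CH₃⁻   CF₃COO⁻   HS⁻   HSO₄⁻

HSO₄⁻ > CF₃COO⁻ > AcO⁻ > HS⁻ > CN⁻ > CH₃⁻

Leaving-group ability tracks the stability of the departed species; conjugate-acid pKₐ is the usual yardstick (lower pKₐ → better LG).
HSO₄⁻: pKₐ(H₂SO₄) ≈ -3
CF₃COO⁻: pKₐ(CF₃COOH) ≈ 0.2
AcO⁻: pKₐ(CH₃COOH) ≈ 4.8
HS⁻: pKₐ(H₂S) ≈ 7
CN⁻: pKₐ(HCN) ≈ 9.2
CH₃⁻: pKₐ(CH₄) ≈ 48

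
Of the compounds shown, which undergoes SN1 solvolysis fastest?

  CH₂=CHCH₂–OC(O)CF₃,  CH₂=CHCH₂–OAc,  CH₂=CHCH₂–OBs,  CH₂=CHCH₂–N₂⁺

CH₂=CHCH₂–N₂⁺

Identical carbon frameworks mean the comparison reduces to leaving-group quality.
The more stable X⁻ (or X) is on its own — i.e. the weaker a base it is — the better a leaving group it makes.
CH₂=CHCH₂–N₂⁺ loses N₂: no meaningful conjugate acid; N₂ departs as an exceptionally stable neutral molecule
CH₂=CHCH₂–OBs loses OBs⁻: pKₐ(p-BrC₆H₄SO₃H) ≈ -2.8
CH₂=CHCH₂–OC(O)CF₃ loses CF₃COO⁻: pKₐ(CF₃COOH) ≈ 0.2
CH₂=CHCH₂–OAc loses AcO⁻: pKₐ(CH₃COOH) ≈ 4.8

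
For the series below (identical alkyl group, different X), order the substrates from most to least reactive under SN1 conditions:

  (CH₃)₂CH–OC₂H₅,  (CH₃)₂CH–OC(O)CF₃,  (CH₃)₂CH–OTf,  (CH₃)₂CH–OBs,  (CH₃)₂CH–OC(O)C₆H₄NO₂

(CH₃)₂CH–OTf > (CH₃)₂CH–OBs > (CH₃)₂CH–OC(O)CF₃ > (CH₃)₂CH–OC(O)C₆H₄NO₂ > (CH₃)₂CH–OC₂H₅

With the same alkyl group throughout, only the leaving group differentiates the rates.
Leaving-group ability tracks the stability of the departed species; conjugate-acid pKₐ is the usual yardstick (lower pKₐ → better LG).
(CH₃)₂CH–OTf loses OTf⁻: pKₐ(CF₃SO₃H (triflic acid)) ≈ -14
(CH₃)₂CH–OBs loses OBs⁻: pKₐ(p-BrC₆H₄SO₃H) ≈ -2.8
(CH₃)₂CH–OC(O)CF₃ loses CF₃COO⁻: pKₐ(CF₃COOH) ≈ 0.2
(CH₃)₂CH–OC(O)C₆H₄NO₂ loses p-O₂N–C₆H₄–COO⁻: pKₐ(p-nitrobenzoic acid) ≈ 3.4
(CH₃)₂CH–OC₂H₅ loses CH₃CH₂O⁻: pKₐ(CH₃CH₂OH) ≈ 16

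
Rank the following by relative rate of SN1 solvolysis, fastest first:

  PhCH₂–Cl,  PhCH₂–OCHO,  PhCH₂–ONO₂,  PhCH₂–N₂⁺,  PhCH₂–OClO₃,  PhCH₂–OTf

PhCH₂–N₂⁺ > PhCH₂–OTf > PhCH₂–OClO₃ > PhCH₂–Cl > PhCH₂–ONO₂ > PhCH₂–OCHO

With the same alkyl group throughout, only the leaving group differentiates the rates.
The more stable X⁻ (or X) is on its own — i.e. the weaker a base it is — the better a leaving group it makes.
PhCH₂–N₂⁺ loses N₂: no meaningful conjugate acid; N₂ departs as an exceptionally stable neutral molecule
PhCH₂–OTf loses OTf⁻: pKₐ(CF₃SO₃H (triflic acid)) ≈ -14
PhCH₂–OClO₃ loses ClO₄⁻: pKₐ(HClO₄) ≈ -10
PhCH₂–Cl loses Cl⁻: pKₐ(HCl) ≈ -7
PhCH₂–ONO₂ loses NO₃⁻: pKₐ(HNO₃) ≈ -1.3
PhCH₂–OCHO loses HCOO⁻: pKₐ(HCOOH) ≈ 3.8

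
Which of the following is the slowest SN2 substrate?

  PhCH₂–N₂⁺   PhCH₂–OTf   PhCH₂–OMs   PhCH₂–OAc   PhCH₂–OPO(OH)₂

The skeletons are identical, so relative rate is governed entirely by leaving-group ability.
A good leaving group is a weak base: the lower the pKₐ of its conjugate acid, the more readily it departs.
PhCH₂–N₂⁺ loses N₂: no meaningful conjugate acid; N₂ departs as an exceptionally stable neutral molecule
PhCH₂–OTf loses OTf⁻: pKₐ(CF₃SO₃H (triflic acid)) ≈ -14
PhCH₂–OMs loses OMs⁻: pKₐ(CH₃SO₃H (MsOH)) ≈ -1.9
PhCH₂–OPO(OH)₂ loses H₂PO₄⁻: pKₐ(H₃PO₄) ≈ 2.1
PhCH₂–OAc loses AcO⁻: pKₐ(CH₃COOH) ≈ 4.8

PhCH₂–OAc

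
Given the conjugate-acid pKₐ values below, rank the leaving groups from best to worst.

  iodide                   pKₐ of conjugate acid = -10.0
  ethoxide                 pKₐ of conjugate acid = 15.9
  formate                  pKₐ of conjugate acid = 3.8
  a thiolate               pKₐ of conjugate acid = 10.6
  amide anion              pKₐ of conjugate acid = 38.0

Lower conjugate-acid pKₐ ⇒ weaker base ⇒ better leaving group.
Sorting by the given values: iodide (-10.0), formate (3.8), a thiolate (10.6), ethoxide (15.9), amide anion (38.0).

iodide > formate > a thiolate > ethoxide > amide anion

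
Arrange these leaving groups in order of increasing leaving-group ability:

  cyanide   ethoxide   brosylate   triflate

Leaving-group ability tracks the stability of the departed species; conjugate-acid pKₐ is the usual yardstick (lower pKₐ → better LG).
triflate: pKₐ(CF₃SO₃H (triflic acid)) ≈ -14
brosylate: pKₐ(p-BrC₆H₄SO₃H) ≈ -2.8
cyanide: pKₐ(HCN) ≈ 9.2
ethoxide: pKₐ(CH₃CH₂OH) ≈ 16
The question asks for worst first, so the sequence is read in increasing leaving-group ability.

ethoxide < cyanide < brosylate < triflate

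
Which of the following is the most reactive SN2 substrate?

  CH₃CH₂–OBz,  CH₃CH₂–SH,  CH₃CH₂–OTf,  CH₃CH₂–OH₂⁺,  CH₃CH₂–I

CH₃CH₂–OTf

The skeletons are identical, so relative rate is governed entirely by leaving-group ability.
Rank by basicity of the departing species: weakest base leaves most easily.
CH₃CH₂–OTf loses OTf⁻: pKₐ(CF₃SO₃H (triflic acid)) ≈ -14
CH₃CH₂–I loses I⁻: pKₐ(HI) ≈ -10
CH₃CH₂–OH₂⁺ loses H₂O: pKₐ(H₃O⁺) ≈ -1.7
CH₃CH₂–OBz loses PhCOO⁻: pKₐ(C₆H₅COOH) ≈ 4.2
CH₃CH₂–SH loses HS⁻: pKₐ(H₂S) ≈ 7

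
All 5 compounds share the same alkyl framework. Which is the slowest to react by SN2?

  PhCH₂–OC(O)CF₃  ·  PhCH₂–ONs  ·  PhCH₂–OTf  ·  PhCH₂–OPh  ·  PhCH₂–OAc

Identical carbon frameworks mean the comparison reduces to leaving-group quality.
A good leaving group is a weak base: the lower the pKₐ of its conjugate acid, the more readily it departs.
PhCH₂–OTf loses OTf⁻: pKₐ(CF₃SO₃H (triflic acid)) ≈ -14
PhCH₂–ONs loses ONs⁻: pKₐ(p-O₂NC₆H₄SO₃H) ≈ -3.5
PhCH₂–OC(O)CF₃ loses CF₃COO⁻: pKₐ(CF₃COOH) ≈ 0.2
PhCH₂–OAc loses AcO⁻: pKₐ(CH₃COOH) ≈ 4.8
PhCH₂–OPh loses PhO⁻: pKₐ(C₆H₅OH (phenol)) ≈ 10

PhCH₂–OPh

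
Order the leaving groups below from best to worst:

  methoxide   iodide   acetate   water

iodide > water > acetate > methoxide

iodide: pKₐ(HI) ≈ -10
water: pKₐ(H₃O⁺) ≈ -1.7
acetate: pKₐ(CH₃COOH) ≈ 4.8
methoxide: pKₐ(CH₃OH) ≈ 15.5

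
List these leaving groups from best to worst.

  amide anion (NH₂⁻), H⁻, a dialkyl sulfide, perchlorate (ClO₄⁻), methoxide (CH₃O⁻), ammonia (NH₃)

Leaving-group ability tracks the stability of the departed species; conjugate-acid pKₐ is the usual yardstick (lower pKₐ → better LG).
perchlorate (ClO₄⁻): pKₐ(HClO₄) ≈ -10
a dialkyl sulfide: pKₐ(R'₂SH⁺) ≈ -7
ammonia (NH₃): pKₐ(NH₄⁺) ≈ 9.2
methoxide (CH₃O⁻): pKₐ(CH₃OH) ≈ 15.5
H⁻: pKₐ(H₂) ≈ 36
amide anion (NH₂⁻): pKₐ(NH₃) ≈ 38

perchlorate (ClO₄⁻) > a dialkyl sulfide > ammonia (NH₃) > methoxide (CH₃O⁻) > H⁻ > amide anion (NH₂⁻)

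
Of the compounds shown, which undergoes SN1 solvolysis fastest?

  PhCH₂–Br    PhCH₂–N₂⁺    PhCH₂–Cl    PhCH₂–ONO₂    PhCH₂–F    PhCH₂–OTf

PhCH₂–N₂⁺

Same R in every case — rank the leaving groups.
Leaving-group ability tracks the stability of the departed species; conjugate-acid pKₐ is the usual yardstick (lower pKₐ → better LG).
PhCH₂–N₂⁺ loses N₂: no meaningful conjugate acid; N₂ departs as an exceptionally stable neutral molecule
PhCH₂–OTf loses OTf⁻: pKₐ(CF₃SO₃H (triflic acid)) ≈ -14
PhCH₂–Br loses Br⁻: pKₐ(HBr) ≈ -9
PhCH₂–Cl loses Cl⁻: pKₐ(HCl) ≈ -7
PhCH₂–ONO₂ loses NO₃⁻: pKₐ(HNO₃) ≈ -1.3
PhCH₂–F loses F⁻: pKₐ(HF) ≈ 3.2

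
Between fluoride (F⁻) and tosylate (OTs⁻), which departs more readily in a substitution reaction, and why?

tosylate (OTs⁻)

tosylate (OTs⁻) is the better leaving group.
pKₐ(p-CH₃C₆H₄SO₃H (TsOH)) ≈ -2.8 versus pKₐ(HF) ≈ 3.2: tosylate (OTs⁻) is the much weaker base.
Resonance-delocalised arenesulfonate.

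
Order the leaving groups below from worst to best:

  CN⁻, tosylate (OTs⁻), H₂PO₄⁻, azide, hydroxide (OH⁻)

hydroxide (OH⁻) < CN⁻ < azide < H₂PO₄⁻ < tosylate (OTs⁻)

tosylate (OTs⁻): pKₐ(p-CH₃C₆H₄SO₃H (TsOH)) ≈ -2.8
H₂PO₄⁻: pKₐ(H₃PO₄) ≈ 2.1 — moderate base; biological leaving group after further activation
azide: pKₐ(HN₃) ≈ 4.7
CN⁻: pKₐ(HCN) ≈ 9.2
hydroxide (OH⁻): pKₐ(H₂O) ≈ 15.7
The question asks for worst first, so the sequence is read in increasing leaving-group ability.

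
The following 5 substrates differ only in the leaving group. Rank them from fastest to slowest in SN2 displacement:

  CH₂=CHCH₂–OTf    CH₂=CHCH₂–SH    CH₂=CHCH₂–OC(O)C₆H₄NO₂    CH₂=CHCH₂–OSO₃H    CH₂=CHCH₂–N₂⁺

With the same alkyl group throughout, only the leaving group differentiates the rates.
Rank by basicity of the departing species: weakest base leaves most easily.
CH₂=CHCH₂–N₂⁺ loses N₂: no meaningful conjugate acid; N₂ departs as an exceptionally stable neutral molecule
CH₂=CHCH₂–OTf loses OTf⁻: pKₐ(CF₃SO₃H (triflic acid)) ≈ -14
CH₂=CHCH₂–OSO₃H loses HSO₄⁻: pKₐ(H₂SO₄) ≈ -3
CH₂=CHCH₂–OC(O)C₆H₄NO₂ loses p-O₂N–C₆H₄–COO⁻: pKₐ(p-nitrobenzoic acid) ≈ 3.4
CH₂=CHCH₂–SH loses HS⁻: pKₐ(H₂S) ≈ 7

CH₂=CHCH₂–N₂⁺ > CH₂=CHCH₂–OTf > CH₂=CHCH₂–OSO₃H > CH₂=CHCH₂–OC(O)C₆H₄NO₂ > CH₂=CHCH₂–SH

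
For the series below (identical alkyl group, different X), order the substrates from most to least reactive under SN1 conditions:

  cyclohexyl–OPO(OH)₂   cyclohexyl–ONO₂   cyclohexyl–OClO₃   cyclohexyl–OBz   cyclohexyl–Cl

cyclohexyl–OClO₃ > cyclohexyl–Cl > cyclohexyl–ONO₂ > cyclohexyl–OPO(OH)₂ > cyclohexyl–OBz

With the same alkyl group throughout, only the leaving group differentiates the rates.
Leaving-group ability tracks the stability of the departed species; conjugate-acid pKₐ is the usual yardstick (lower pKₐ → better LG).
cyclohexyl–OClO₃ loses ClO₄⁻: pKₐ(HClO₄) ≈ -10
cyclohexyl–Cl loses Cl⁻: pKₐ(HCl) ≈ -7
cyclohexyl–ONO₂ loses NO₃⁻: pKₐ(HNO₃) ≈ -1.3
cyclohexyl–OPO(OH)₂ loses H₂PO₄⁻: pKₐ(H₃PO₄) ≈ 2.1
cyclohexyl–OBz loses PhCOO⁻: pKₐ(C₆H₅COOH) ≈ 4.2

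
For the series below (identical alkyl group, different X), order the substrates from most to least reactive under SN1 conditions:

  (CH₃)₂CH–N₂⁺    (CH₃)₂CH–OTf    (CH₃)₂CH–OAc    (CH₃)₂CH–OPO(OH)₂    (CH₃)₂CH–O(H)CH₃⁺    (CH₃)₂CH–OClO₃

Same R in every case — rank the leaving groups.
A good leaving group is a weak base: the lower the pKₐ of its conjugate acid, the more readily it departs.
(CH₃)₂CH–N₂⁺ loses N₂: no meaningful conjugate acid; N₂ departs as an exceptionally stable neutral molecule
(CH₃)₂CH–OTf loses OTf⁻: pKₐ(CF₃SO₃H (triflic acid)) ≈ -14
(CH₃)₂CH–OClO₃ loses ClO₄⁻: pKₐ(HClO₄) ≈ -10
(CH₃)₂CH–O(H)CH₃⁺ loses R'OH: pKₐ(R'OH₂⁺) ≈ -2.4
(CH₃)₂CH–OPO(OH)₂ loses H₂PO₄⁻: pKₐ(H₃PO₄) ≈ 2.1
(CH₃)₂CH–OAc loses AcO⁻: pKₐ(CH₃COOH) ≈ 4.8

(CH₃)₂CH–N₂⁺ > (CH₃)₂CH–OTf > (CH₃)₂CH–OClO₃ > (CH₃)₂CH–O(H)CH₃⁺ > (CH₃)₂CH–OPO(OH)₂ > (CH₃)₂CH–OAc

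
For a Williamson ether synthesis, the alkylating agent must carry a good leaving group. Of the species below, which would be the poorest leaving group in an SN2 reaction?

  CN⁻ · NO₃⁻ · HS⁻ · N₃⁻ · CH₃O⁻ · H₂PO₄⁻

Leaving-group ability tracks the stability of the departed species; conjugate-acid pKₐ is the usual yardstick (lower pKₐ → better LG).
NO₃⁻: pKₐ(HNO₃) ≈ -1.3
H₂PO₄⁻: pKₐ(H₃PO₄) ≈ 2.1
N₃⁻: pKₐ(HN₃) ≈ 4.7
HS⁻: pKₐ(H₂S) ≈ 7
CN⁻: pKₐ(HCN) ≈ 9.2
CH₃O⁻: pKₐ(CH₃OH) ≈ 15.5

CH₃O⁻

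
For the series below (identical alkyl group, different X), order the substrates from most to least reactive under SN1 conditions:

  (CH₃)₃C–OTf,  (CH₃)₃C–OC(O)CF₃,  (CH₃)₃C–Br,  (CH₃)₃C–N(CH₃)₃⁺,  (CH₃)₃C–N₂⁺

(CH₃)₃C–N₂⁺ > (CH₃)₃C–OTf > (CH₃)₃C–Br > (CH₃)₃C–OC(O)CF₃ > (CH₃)₃C–N(CH₃)₃⁺

Same R in every case — rank the leaving groups.
Leaving-group ability tracks the stability of the departed species; conjugate-acid pKₐ is the usual yardstick (lower pKₐ → better LG).
(CH₃)₃C–N₂⁺ loses N₂: no meaningful conjugate acid; N₂ departs as an exceptionally stable neutral molecule
(CH₃)₃C–OTf loses OTf⁻: pKₐ(CF₃SO₃H (triflic acid)) ≈ -14
(CH₃)₃C–Br loses Br⁻: pKₐ(HBr) ≈ -9
(CH₃)₃C–OC(O)CF₃ loses CF₃COO⁻: pKₐ(CF₃COOH) ≈ 0.2
(CH₃)₃C–N(CH₃)₃⁺ loses NR'₃: pKₐ(R'₃NH⁺) ≈ 10.7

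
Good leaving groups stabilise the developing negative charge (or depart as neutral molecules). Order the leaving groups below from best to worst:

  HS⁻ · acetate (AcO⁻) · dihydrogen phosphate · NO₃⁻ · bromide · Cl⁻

bromide > Cl⁻ > NO₃⁻ > dihydrogen phosphate > acetate (AcO⁻) > HS⁻

bromide: pKₐ(HBr) ≈ -9
Cl⁻: pKₐ(HCl) ≈ -7
NO₃⁻: pKₐ(HNO₃) ≈ -1.3
dihydrogen phosphate: pKₐ(H₃PO₄) ≈ 2.1
acetate (AcO⁻): pKₐ(CH₃COOH) ≈ 4.8
HS⁻: pKₐ(H₂S) ≈ 7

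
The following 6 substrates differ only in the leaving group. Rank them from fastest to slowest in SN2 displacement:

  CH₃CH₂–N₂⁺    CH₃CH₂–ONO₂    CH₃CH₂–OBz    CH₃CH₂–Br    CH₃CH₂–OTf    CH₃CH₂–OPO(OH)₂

CH₃CH₂–N₂⁺ > CH₃CH₂–OTf > CH₃CH₂–Br > CH₃CH₂–ONO₂ > CH₃CH₂–OPO(OH)₂ > CH₃CH₂–OBz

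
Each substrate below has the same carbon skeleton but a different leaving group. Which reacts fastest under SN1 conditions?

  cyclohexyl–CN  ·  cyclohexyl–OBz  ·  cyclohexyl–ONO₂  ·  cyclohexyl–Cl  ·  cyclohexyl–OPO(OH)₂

cyclohexyl–Cl

Same R in every case — rank the leaving groups.
Rank by basicity of the departing species: weakest base leaves most easily.
cyclohexyl–Cl loses Cl⁻: pKₐ(HCl) ≈ -7
cyclohexyl–ONO₂ loses NO₃⁻: pKₐ(HNO₃) ≈ -1.3
cyclohexyl–OPO(OH)₂ loses H₂PO₄⁻: pKₐ(H₃PO₄) ≈ 2.1
cyclohexyl–OBz loses PhCOO⁻: pKₐ(C₆H₅COOH) ≈ 4.2
cyclohexyl–CN loses CN⁻: pKₐ(HCN) ≈ 9.2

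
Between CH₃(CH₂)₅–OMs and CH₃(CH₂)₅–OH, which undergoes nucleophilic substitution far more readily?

CH₃(CH₂)₅–OMs

From CH₃(CH₂)₅–OH the departing group would be OH⁻ (pKₐ(H₂O) ≈ 15.7). Strong base; essentially never leaves without prior activation.
From CH₃(CH₂)₅–OMs the leaving group is OMs⁻ (pKₐ(CH₃SO₃H (MsOH)) ≈ -1.9). Resonance-delocalised alkanesulfonate.
(In practice CH₃(CH₂)₅–OMs is made from CH₃(CH₂)₅–OH by treatment with MsCl / Et₃N, converting the hydroxyl into a mesylate.)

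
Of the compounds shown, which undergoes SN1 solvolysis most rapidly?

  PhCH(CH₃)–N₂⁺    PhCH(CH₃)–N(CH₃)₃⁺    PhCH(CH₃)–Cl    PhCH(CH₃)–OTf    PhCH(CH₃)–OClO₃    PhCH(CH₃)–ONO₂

PhCH(CH₃)–N₂⁺

Identical carbon frameworks mean the comparison reduces to leaving-group quality.
Leaving-group ability tracks the stability of the departed species; conjugate-acid pKₐ is the usual yardstick (lower pKₐ → better LG).
PhCH(CH₃)–N₂⁺ loses N₂: no meaningful conjugate acid; N₂ departs as an exceptionally stable neutral molecule
PhCH(CH₃)–OTf loses OTf⁻: pKₐ(CF₃SO₃H (triflic acid)) ≈ -14
PhCH(CH₃)–OClO₃ loses ClO₄⁻: pKₐ(HClO₄) ≈ -10
PhCH(CH₃)–Cl loses Cl⁻: pKₐ(HCl) ≈ -7
PhCH(CH₃)–ONO₂ loses NO₃⁻: pKₐ(HNO₃) ≈ -1.3
PhCH(CH₃)–N(CH₃)₃⁺ loses NR'₃: pKₐ(R'₃NH⁺) ≈ 10.7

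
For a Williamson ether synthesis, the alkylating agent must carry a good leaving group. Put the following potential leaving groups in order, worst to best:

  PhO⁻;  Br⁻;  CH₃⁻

The more stable X⁻ (or X) is on its own — i.e. the weaker a base it is — the better a leaving group it makes.
Br⁻: pKₐ(HBr) ≈ -9
PhO⁻: pKₐ(C₆H₅OH (phenol)) ≈ 10
CH₃⁻: pKₐ(CH₄) ≈ 48
The question asks for worst first, so the sequence is read in increasing leaving-group ability.

CH₃⁻ < PhO⁻ < Br⁻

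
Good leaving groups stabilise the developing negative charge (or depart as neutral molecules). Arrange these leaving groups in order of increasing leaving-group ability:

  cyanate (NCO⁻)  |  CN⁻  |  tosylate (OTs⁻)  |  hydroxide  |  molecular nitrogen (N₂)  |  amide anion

amide anion < hydroxide < CN⁻ < cyanate (NCO⁻) < tosylate (OTs⁻) < molecular nitrogen (N₂)

A good leaving group is a weak base: the lower the pKₐ of its conjugate acid, the more readily it departs.
molecular nitrogen (N₂): no meaningful conjugate acid; N₂ departs as an exceptionally stable neutral molecule
tosylate (OTs⁻): pKₐ(p-CH₃C₆H₄SO₃H (TsOH)) ≈ -2.8
cyanate (NCO⁻): pKₐ(HOCN) ≈ 3.5
CN⁻: pKₐ(HCN) ≈ 9.2
hydroxide: pKₐ(H₂O) ≈ 15.7
amide anion: pKₐ(NH₃) ≈ 38
Reversing gives the worst-to-best order requested.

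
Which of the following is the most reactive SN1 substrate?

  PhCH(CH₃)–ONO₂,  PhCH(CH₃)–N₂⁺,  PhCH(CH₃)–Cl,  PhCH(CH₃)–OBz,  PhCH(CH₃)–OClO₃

Identical carbon frameworks mean the comparison reduces to leaving-group quality.
Rank by basicity of the departing species: weakest base leaves most easily.
PhCH(CH₃)–N₂⁺ loses N₂: no meaningful conjugate acid; N₂ departs as an exceptionally stable neutral molecule
PhCH(CH₃)–OClO₃ loses ClO₄⁻: pKₐ(HClO₄) ≈ -10
PhCH(CH₃)–Cl loses Cl⁻: pKₐ(HCl) ≈ -7
PhCH(CH₃)–ONO₂ loses NO₃⁻: pKₐ(HNO₃) ≈ -1.3
PhCH(CH₃)–OBz loses PhCOO⁻: pKₐ(C₆H₅COOH) ≈ 4.2

PhCH(CH₃)–N₂⁺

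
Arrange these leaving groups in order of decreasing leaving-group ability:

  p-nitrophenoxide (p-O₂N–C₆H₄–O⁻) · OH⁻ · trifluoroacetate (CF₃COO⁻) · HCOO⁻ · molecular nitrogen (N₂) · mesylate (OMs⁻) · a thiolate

molecular nitrogen (N₂) > mesylate (OMs⁻) > trifluoroacetate (CF₃COO⁻) > HCOO⁻ > p-nitrophenoxide (p-O₂N–C₆H₄–O⁻) > a thiolate > OH⁻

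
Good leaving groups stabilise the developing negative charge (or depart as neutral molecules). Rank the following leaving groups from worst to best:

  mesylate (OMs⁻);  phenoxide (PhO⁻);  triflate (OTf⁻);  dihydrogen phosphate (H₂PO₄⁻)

phenoxide (PhO⁻) < dihydrogen phosphate (H₂PO₄⁻) < mesylate (OMs⁻) < triflate (OTf⁻)

Rank by basicity of the departing species: weakest base leaves most easily.
triflate (OTf⁻): pKₐ(CF₃SO₃H (triflic acid)) ≈ -14
mesylate (OMs⁻): pKₐ(CH₃SO₃H (MsOH)) ≈ -1.9
dihydrogen phosphate (H₂PO₄⁻): pKₐ(H₃PO₄) ≈ 2.1
phenoxide (PhO⁻): pKₐ(C₆H₅OH (phenol)) ≈ 10
Listed from poorest to best leaving group as asked.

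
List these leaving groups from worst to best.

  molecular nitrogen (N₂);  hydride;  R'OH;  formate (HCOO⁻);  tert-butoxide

A good leaving group is a weak base: the lower the pKₐ of its conjugate acid, the more readily it departs.
molecular nitrogen (N₂): no meaningful conjugate acid; N₂ departs as an exceptionally stable neutral molecule
R'OH: pKₐ(R'OH₂⁺) ≈ -2.4
formate (HCOO⁻): pKₐ(HCOOH) ≈ 3.8
tert-butoxide: pKₐ(t-BuOH) ≈ 18
hydride: pKₐ(H₂) ≈ 36
Reversing gives the worst-to-best order requested.

hydride < tert-butoxide < formate (HCOO⁻) < R'OH < molecular nitrogen (N₂)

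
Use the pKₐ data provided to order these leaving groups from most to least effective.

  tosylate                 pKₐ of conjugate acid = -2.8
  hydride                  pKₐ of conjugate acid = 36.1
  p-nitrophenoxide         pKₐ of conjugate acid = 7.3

Lower conjugate-acid pKₐ ⇒ weaker base ⇒ better leaving group.
Sorting by the given values: tosylate (-2.8), p-nitrophenoxide (7.3), hydride (36.1).

tosylate > p-nitrophenoxide > hydride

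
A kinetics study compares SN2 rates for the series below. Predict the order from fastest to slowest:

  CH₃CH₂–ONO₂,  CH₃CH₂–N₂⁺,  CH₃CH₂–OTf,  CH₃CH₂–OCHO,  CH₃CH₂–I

CH₃CH₂–N₂⁺ > CH₃CH₂–OTf > CH₃CH₂–I > CH₃CH₂–ONO₂ > CH₃CH₂–OCHO

Same R in every case — rank the leaving groups.
The more stable X⁻ (or X) is on its own — i.e. the weaker a base it is — the better a leaving group it makes.
CH₃CH₂–N₂⁺ loses N₂: no meaningful conjugate acid; N₂ departs as an exceptionally stable neutral molecule
CH₃CH₂–OTf loses OTf⁻: pKₐ(CF₃SO₃H (triflic acid)) ≈ -14
CH₃CH₂–I loses I⁻: pKₐ(HI) ≈ -10
CH₃CH₂–ONO₂ loses NO₃⁻: pKₐ(HNO₃) ≈ -1.3
CH₃CH₂–OCHO loses HCOO⁻: pKₐ(HCOOH) ≈ 3.8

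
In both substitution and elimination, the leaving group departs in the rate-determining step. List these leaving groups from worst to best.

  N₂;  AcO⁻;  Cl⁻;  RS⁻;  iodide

The more stable X⁻ (or X) is on its own — i.e. the weaker a base it is — the better a leaving group it makes.
N₂: no meaningful conjugate acid; N₂ departs as an exceptionally stable neutral molecule
iodide: pKₐ(HI) ≈ -10
Cl⁻: pKₐ(HCl) ≈ -7 — moderately weak base
AcO⁻: pKₐ(CH₃COOH) ≈ 4.8 — resonance-stabilised but still a weak base
RS⁻: pKₐ(RSH (a thiol)) ≈ 10.5 — moderately basic; rarely leaves without activation
The question asks for worst first, so the sequence is read in increasing leaving-group ability.

RS⁻ < AcO⁻ < Cl⁻ < iodide < N₂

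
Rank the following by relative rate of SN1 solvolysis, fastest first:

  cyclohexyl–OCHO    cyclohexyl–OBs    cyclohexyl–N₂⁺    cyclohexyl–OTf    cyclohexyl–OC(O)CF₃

cyclohexyl–N₂⁺ > cyclohexyl–OTf > cyclohexyl–OBs > cyclohexyl–OC(O)CF₃ > cyclohexyl–OCHO

Same R in every case — rank the leaving groups.
Rank by basicity of the departing species: weakest base leaves most easily.
cyclohexyl–N₂⁺ loses N₂: no meaningful conjugate acid; N₂ departs as an exceptionally stable neutral molecule
cyclohexyl–OTf loses OTf⁻: pKₐ(CF₃SO₃H (triflic acid)) ≈ -14
cyclohexyl–OBs loses OBs⁻: pKₐ(p-BrC₆H₄SO₃H) ≈ -2.8
cyclohexyl–OC(O)CF₃ loses CF₃COO⁻: pKₐ(CF₃COOH) ≈ 0.2
cyclohexyl–OCHO loses HCOO⁻: pKₐ(HCOOH) ≈ 3.8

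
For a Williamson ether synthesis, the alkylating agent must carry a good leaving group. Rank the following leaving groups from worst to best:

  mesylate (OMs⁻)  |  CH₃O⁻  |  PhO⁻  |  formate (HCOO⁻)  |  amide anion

amide anion < CH₃O⁻ < PhO⁻ < formate (HCOO⁻) < mesylate (OMs⁻)

Rank by basicity of the departing species: weakest base leaves most easily.
mesylate (OMs⁻): pKₐ(CH₃SO₃H (MsOH)) ≈ -1.9 — resonance-delocalised alkanesulfonate
formate (HCOO⁻): pKₐ(HCOOH) ≈ 3.8 — resonance-stabilised carboxylate
PhO⁻: pKₐ(C₆H₅OH (phenol)) ≈ 10 — resonance into the ring helps, but still a poor LG
CH₃O⁻: pKₐ(CH₃OH) ≈ 15.5
amide anion: pKₐ(NH₃) ≈ 38 — extremely strong base; never a leaving group
The question asks for worst first, so the sequence is read in increasing leaving-group ability.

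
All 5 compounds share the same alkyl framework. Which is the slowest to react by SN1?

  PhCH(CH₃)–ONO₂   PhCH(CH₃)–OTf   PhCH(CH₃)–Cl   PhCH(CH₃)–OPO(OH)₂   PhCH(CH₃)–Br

PhCH(CH₃)–OPO(OH)₂

The skeletons are identical, so relative rate is governed entirely by leaving-group ability.
Rank by basicity of the departing species: weakest base leaves most easily.
PhCH(CH₃)–OTf loses OTf⁻: pKₐ(CF₃SO₃H (triflic acid)) ≈ -14
PhCH(CH₃)–Br loses Br⁻: pKₐ(HBr) ≈ -9
PhCH(CH₃)–Cl loses Cl⁻: pKₐ(HCl) ≈ -7
PhCH(CH₃)–ONO₂ loses NO₃⁻: pKₐ(HNO₃) ≈ -1.3
PhCH(CH₃)–OPO(OH)₂ loses H₂PO₄⁻: pKₐ(H₃PO₄) ≈ 2.1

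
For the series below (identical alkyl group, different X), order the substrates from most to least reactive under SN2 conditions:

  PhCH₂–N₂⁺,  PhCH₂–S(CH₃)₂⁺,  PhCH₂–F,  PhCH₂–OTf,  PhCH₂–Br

Same R in every case — rank the leaving groups.
Rank by basicity of the departing species: weakest base leaves most easily.
PhCH₂–N₂⁺ loses N₂: no meaningful conjugate acid; N₂ departs as an exceptionally stable neutral molecule
PhCH₂–OTf loses OTf⁻: pKₐ(CF₃SO₃H (triflic acid)) ≈ -14
PhCH₂–Br loses Br⁻: pKₐ(HBr) ≈ -9
PhCH₂–S(CH₃)₂⁺ loses SR'₂: pKₐ(R'₂SH⁺) ≈ -7
PhCH₂–F loses F⁻: pKₐ(HF) ≈ 3.2

PhCH₂–N₂⁺ > PhCH₂–OTf > PhCH₂–Br > PhCH₂–S(CH₃)₂⁺ > PhCH₂–F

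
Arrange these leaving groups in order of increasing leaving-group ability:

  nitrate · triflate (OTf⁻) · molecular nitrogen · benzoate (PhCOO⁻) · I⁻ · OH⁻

molecular nitrogen: no meaningful conjugate acid; N₂ departs as an exceptionally stable neutral molecule
triflate (OTf⁻): pKₐ(CF₃SO₃H (triflic acid)) ≈ -14 — charge spread over three oxygens and a CF₃ group; the premier leaving group in synthesis
I⁻: pKₐ(HI) ≈ -10
nitrate: pKₐ(HNO₃) ≈ -1.3 — resonance-delocalised over three oxygens
benzoate (PhCOO⁻): pKₐ(C₆H₅COOH) ≈ 4.2
OH⁻: pKₐ(H₂O) ≈ 15.7
Reversing gives the worst-to-best order requested.

OH⁻ < benzoate (PhCOO⁻) < nitrate < I⁻ < triflate (OTf⁻) < molecular nitrogen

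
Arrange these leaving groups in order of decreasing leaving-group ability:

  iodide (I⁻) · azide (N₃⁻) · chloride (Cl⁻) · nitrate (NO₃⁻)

Leaving-group ability tracks the stability of the departed species; conjugate-acid pKₐ is the usual yardstick (lower pKₐ → better LG).
iodide (I⁻): pKₐ(HI) ≈ -10 — large, highly polarisable; very weak base
chloride (Cl⁻): pKₐ(HCl) ≈ -7
nitrate (NO₃⁻): pKₐ(HNO₃) ≈ -1.3 — resonance-delocalised over three oxygens
azide (N₃⁻): pKₐ(HN₃) ≈ 4.7

iodide (I⁻) > chloride (Cl⁻) > nitrate (NO₃⁻) > azide (N₃⁻)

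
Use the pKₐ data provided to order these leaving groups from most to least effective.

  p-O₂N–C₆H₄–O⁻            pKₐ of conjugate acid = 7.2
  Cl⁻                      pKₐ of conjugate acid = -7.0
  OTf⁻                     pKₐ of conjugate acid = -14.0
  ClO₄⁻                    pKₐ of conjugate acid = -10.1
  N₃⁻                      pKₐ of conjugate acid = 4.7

Lower conjugate-acid pKₐ ⇒ weaker base ⇒ better leaving group.
Sorting by the given values: OTf⁻ (-14.0), ClO₄⁻ (-10.1), Cl⁻ (-7.0), N₃⁻ (4.7), p-O₂N–C₆H₄–O⁻ (7.2).

OTf⁻ > ClO₄⁻ > Cl⁻ > N₃⁻ > p-O₂N–C₆H₄–O⁻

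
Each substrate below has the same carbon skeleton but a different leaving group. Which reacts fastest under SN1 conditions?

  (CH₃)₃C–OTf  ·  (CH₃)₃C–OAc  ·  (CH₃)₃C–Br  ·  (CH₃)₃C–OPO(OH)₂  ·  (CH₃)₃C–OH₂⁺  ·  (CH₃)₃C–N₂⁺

(CH₃)₃C–N₂⁺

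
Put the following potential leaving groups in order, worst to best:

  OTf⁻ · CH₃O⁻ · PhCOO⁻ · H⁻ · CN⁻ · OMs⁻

The more stable X⁻ (or X) is on its own — i.e. the weaker a base it is — the better a leaving group it makes.
OTf⁻: pKₐ(CF₃SO₃H (triflic acid)) ≈ -14 — charge spread over three oxygens and a CF₃ group; the premier leaving group in synthesis
OMs⁻: pKₐ(CH₃SO₃H (MsOH)) ≈ -1.9
PhCOO⁻: pKₐ(C₆H₅COOH) ≈ 4.2 — aryl carboxylate
CN⁻: pKₐ(HCN) ≈ 9.2
CH₃O⁻: pKₐ(CH₃OH) ≈ 15.5 — strong base; alkoxides do not leave unassisted
H⁻: pKₐ(H₂) ≈ 36
Listed from poorest to best leaving group as asked.

H⁻ < CH₃O⁻ < CN⁻ < PhCOO⁻ < OMs⁻ < OTf⁻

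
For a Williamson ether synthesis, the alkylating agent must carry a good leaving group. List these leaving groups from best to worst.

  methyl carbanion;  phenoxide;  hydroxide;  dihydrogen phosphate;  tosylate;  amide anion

Rank by basicity of the departing species: weakest base leaves most easily.
tosylate: pKₐ(p-CH₃C₆H₄SO₃H (TsOH)) ≈ -2.8 — resonance-delocalised arenesulfonate
dihydrogen phosphate: pKₐ(H₃PO₄) ≈ 2.1 — moderate base; biological leaving group after further activation
phenoxide: pKₐ(C₆H₅OH (phenol)) ≈ 10 — resonance into the ring helps, but still a poor LG
hydroxide: pKₐ(H₂O) ≈ 15.7 — strong base; essentially never leaves without prior activation
amide anion: pKₐ(NH₃) ≈ 38
methyl carbanion: pKₐ(CH₄) ≈ 48 — unstabilised carbanion; the worst conceivable leaving group

tosylate > dihydrogen phosphate > phenoxide > hydroxide > amide anion > methyl carbanion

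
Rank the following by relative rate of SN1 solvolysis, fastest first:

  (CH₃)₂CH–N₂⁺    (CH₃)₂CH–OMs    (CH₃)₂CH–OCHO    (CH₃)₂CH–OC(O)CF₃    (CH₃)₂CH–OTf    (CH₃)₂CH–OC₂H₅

(CH₃)₂CH–N₂⁺ > (CH₃)₂CH–OTf > (CH₃)₂CH–OMs > (CH₃)₂CH–OC(O)CF₃ > (CH₃)₂CH–OCHO > (CH₃)₂CH–OC₂H₅

The skeletons are identical, so relative rate is governed entirely by leaving-group ability.
Rank by basicity of the departing species: weakest base leaves most easily.
(CH₃)₂CH–N₂⁺ loses N₂: no meaningful conjugate acid; N₂ departs as an exceptionally stable neutral molecule
(CH₃)₂CH–OTf loses OTf⁻: pKₐ(CF₃SO₃H (triflic acid)) ≈ -14
(CH₃)₂CH–OMs loses OMs⁻: pKₐ(CH₃SO₃H (MsOH)) ≈ -1.9
(CH₃)₂CH–OC(O)CF₃ loses CF₃COO⁻: pKₐ(CF₃COOH) ≈ 0.2
(CH₃)₂CH–OCHO loses HCOO⁻: pKₐ(HCOOH) ≈ 3.8
(CH₃)₂CH–OC₂H₅ loses CH₃CH₂O⁻: pKₐ(CH₃CH₂OH) ≈ 16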